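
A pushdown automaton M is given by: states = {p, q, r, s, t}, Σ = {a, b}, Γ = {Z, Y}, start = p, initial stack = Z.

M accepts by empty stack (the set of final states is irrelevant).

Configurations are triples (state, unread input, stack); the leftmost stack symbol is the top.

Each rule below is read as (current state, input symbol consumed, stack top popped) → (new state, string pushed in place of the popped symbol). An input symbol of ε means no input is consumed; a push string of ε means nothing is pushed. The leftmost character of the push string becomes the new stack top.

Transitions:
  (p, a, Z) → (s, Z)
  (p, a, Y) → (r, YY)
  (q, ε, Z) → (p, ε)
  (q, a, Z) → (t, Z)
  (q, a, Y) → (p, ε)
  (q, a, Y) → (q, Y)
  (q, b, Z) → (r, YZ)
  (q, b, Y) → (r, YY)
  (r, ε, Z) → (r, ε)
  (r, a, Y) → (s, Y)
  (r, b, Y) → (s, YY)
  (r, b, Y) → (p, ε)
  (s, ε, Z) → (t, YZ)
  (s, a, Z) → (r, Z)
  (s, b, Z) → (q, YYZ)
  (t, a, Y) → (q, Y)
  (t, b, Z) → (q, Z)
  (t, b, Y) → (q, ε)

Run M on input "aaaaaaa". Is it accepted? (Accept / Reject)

One accepting computation: (p, aaaaaaa, Z) ⊢ (s, aaaaaa, Z) ⊢ (t, aaaaaa, YZ) ⊢ (q, aaaaa, YZ) ⊢ (q, aaaa, YZ) ⊢ (q, aaa, YZ) ⊢ (p, aa, Z) ⊢ (s, a, Z) ⊢ (r, ε, Z) ⊢ (r, ε, ε)
All input consumed and the stack is empty.

Accept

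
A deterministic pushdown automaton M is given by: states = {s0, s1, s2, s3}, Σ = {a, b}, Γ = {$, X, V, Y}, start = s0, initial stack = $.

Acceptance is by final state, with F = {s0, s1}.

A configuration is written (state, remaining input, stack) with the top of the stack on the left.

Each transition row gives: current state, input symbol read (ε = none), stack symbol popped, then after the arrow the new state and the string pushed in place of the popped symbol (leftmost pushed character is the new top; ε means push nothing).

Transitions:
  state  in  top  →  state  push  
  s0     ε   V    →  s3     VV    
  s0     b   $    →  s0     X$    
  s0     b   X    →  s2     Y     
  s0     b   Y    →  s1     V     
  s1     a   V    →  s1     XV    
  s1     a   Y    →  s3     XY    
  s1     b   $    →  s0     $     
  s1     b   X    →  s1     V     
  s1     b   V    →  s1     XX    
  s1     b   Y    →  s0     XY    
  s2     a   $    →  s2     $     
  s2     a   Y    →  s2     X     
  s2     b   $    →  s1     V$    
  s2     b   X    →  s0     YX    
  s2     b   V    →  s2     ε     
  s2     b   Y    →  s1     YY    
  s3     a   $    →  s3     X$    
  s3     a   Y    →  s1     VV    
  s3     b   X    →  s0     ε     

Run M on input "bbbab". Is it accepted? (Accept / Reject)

Accept

(s0, bbbab, $)
  read b, top $: go to s0, push X$ → (s0, bbab, X$)
  read b, top X: go to s2, push Y → (s2, bab, Y$)
  read b, top Y: go to s1, push YY → (s1, ab, YY$)
  read a, top Y: go to s3, push XY → (s3, b, XYY$)
  read b, top X: go to s0, push ε → (s0, ε, YY$)
All input consumed; state s0 ∈ F.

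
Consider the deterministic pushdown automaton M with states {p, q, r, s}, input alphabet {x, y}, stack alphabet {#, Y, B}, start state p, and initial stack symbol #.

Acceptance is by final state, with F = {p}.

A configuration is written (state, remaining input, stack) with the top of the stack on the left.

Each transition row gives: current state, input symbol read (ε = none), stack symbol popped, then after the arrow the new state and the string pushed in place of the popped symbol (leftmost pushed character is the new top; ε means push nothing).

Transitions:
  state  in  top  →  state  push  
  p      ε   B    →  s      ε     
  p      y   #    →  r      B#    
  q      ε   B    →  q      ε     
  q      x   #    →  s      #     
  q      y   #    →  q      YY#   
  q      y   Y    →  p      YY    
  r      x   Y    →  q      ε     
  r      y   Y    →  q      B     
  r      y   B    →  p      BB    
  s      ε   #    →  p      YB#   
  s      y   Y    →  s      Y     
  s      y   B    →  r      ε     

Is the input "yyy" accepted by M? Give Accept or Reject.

(p, yyy, #) ⊢ (r, yy, B#) ⊢ (p, y, BB#) ⊢ (s, y, B#) ⊢ (r, ε, #)
All input consumed; state r ∉ F and no further ε-move applies.

Reject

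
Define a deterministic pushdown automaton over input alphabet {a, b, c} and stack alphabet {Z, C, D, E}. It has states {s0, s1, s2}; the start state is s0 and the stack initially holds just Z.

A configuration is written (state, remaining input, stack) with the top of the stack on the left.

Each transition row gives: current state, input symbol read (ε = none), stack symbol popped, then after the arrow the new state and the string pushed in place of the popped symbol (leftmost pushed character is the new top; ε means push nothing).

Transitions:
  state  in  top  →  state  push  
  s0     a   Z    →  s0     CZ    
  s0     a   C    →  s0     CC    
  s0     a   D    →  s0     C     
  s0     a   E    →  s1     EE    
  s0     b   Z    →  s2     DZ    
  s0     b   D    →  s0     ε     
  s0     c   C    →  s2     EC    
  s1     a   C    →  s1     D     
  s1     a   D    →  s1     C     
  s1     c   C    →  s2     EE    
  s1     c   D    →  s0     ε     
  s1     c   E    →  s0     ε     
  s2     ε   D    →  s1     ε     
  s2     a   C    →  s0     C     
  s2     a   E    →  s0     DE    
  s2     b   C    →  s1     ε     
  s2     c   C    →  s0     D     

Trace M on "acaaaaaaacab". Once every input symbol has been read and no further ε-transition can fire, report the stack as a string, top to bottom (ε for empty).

(s0, acaaaaaaacab, Z) ⊢ (s0, caaaaaaacab, CZ) ⊢ (s2, aaaaaaacab, ECZ) ⊢ (s0, aaaaaacab, DECZ) ⊢ (s0, aaaaacab, CECZ) ⊢ (s0, aaaacab, CCECZ) ⊢ (s0, aaacab, CCCECZ) ⊢ (s0, aacab, CCCCECZ) ⊢ (s0, acab, CCCCCECZ) ⊢ (s0, cab, CCCCCCECZ) ⊢ (s2, ab, ECCCCCCECZ) ⊢ (s0, b, DECCCCCCECZ) ⊢ (s0, ε, ECCCCCCECZ)
All input consumed in state s0 with stack ECCCCCCECZ.

ECCCCCCECZ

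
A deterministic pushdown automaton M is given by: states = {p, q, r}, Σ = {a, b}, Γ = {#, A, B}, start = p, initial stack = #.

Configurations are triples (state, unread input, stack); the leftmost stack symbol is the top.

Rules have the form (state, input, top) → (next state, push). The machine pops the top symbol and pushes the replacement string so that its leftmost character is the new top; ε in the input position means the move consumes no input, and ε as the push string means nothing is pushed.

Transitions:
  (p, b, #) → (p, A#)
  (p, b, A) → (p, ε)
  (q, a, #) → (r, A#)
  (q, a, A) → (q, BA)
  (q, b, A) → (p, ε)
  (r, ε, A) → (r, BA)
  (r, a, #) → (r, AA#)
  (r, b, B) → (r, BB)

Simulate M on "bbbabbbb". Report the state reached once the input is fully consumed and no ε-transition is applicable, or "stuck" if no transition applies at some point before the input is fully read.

(p, bbbabbbb, #)
  read b, top #: go to p, push A# → (p, bbabbbb, A#)
  read b, top A: go to p, push ε → (p, babbbb, #)
  read b, top #: go to p, push A# → (p, abbbb, A#)
No transition for (p, a, top A); M blocks with input abbbb remaining.

stuck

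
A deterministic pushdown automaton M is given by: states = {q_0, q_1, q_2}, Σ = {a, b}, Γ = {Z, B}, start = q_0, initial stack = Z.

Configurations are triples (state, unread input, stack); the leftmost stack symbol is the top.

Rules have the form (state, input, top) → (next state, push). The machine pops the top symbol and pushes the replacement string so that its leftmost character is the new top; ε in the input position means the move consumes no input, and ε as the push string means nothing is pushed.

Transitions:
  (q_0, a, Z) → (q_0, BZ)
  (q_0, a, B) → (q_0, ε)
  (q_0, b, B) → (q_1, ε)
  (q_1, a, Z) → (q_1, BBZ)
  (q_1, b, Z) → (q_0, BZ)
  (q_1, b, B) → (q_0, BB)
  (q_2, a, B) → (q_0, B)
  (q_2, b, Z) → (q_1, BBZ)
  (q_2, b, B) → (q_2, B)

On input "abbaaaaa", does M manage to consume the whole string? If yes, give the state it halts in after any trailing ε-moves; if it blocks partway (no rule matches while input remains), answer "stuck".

q_0

(q_0, abbaaaaa, Z)
  read a, top Z: go to q_0, push BZ → (q_0, bbaaaaa, BZ)
  read b, top B: go to q_1, push ε → (q_1, baaaaa, Z)
  read b, top Z: go to q_0, push BZ → (q_0, aaaaa, BZ)
  read a, top B: go to q_0, push ε → (q_0, aaaa, Z)
  read a, top Z: go to q_0, push BZ → (q_0, aaa, BZ)
  read a, top B: go to q_0, push ε → (q_0, aa, Z)
  read a, top Z: go to q_0, push BZ → (q_0, a, BZ)
  read a, top B: go to q_0, push ε → (q_0, ε, Z)
All input consumed; M is in state q_0.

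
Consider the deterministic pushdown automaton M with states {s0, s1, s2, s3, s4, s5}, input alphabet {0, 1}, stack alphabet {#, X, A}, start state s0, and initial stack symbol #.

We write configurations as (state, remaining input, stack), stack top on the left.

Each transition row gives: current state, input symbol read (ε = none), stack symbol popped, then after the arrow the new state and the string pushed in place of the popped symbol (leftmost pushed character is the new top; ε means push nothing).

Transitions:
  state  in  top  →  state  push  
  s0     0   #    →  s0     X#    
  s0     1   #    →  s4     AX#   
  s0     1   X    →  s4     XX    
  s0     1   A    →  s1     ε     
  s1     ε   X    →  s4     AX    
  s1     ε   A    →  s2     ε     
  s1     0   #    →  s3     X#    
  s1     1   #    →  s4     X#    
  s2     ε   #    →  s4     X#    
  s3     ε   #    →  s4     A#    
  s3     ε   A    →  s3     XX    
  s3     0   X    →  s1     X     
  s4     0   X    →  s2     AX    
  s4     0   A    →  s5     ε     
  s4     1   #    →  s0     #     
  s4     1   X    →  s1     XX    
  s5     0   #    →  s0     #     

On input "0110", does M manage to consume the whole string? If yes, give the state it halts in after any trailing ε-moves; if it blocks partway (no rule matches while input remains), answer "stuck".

(s0, 0110, #)
  read 0, top #: go to s0, push X# → (s0, 110, X#)
  read 1, top X: go to s4, push XX → (s4, 10, XX#)
  read 1, top X: go to s1, push XX → (s1, 0, XXX#)
  ε-move, top X: go to s4, push AX → (s4, 0, AXXX#)
  read 0, top A: go to s5, push ε → (s5, ε, XXX#)
All input consumed; M is in state s5.

s5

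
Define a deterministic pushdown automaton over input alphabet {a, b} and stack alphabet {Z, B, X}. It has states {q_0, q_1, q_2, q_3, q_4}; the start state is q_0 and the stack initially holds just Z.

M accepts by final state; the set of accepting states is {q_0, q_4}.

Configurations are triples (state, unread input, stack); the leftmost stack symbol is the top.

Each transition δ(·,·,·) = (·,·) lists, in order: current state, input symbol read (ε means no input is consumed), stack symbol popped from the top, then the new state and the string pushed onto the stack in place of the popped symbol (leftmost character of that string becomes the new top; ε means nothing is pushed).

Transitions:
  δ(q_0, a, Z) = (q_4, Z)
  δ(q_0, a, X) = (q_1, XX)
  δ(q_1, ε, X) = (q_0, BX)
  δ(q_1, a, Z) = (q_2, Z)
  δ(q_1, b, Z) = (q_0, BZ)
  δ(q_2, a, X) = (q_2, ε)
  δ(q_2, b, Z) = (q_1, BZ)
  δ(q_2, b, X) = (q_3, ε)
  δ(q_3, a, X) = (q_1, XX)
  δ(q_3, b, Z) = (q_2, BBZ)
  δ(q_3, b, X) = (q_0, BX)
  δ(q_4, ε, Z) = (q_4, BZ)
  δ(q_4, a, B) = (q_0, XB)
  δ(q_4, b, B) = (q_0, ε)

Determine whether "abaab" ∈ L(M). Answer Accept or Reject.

(q_0, abaab, Z)
  read a, top Z: go to q_4, push Z → (q_4, baab, Z)
  ε-move, top Z: go to q_4, push BZ → (q_4, baab, BZ)
  read b, top B: go to q_0, push ε → (q_0, aab, Z)
  read a, top Z: go to q_4, push Z → (q_4, ab, Z)
  ε-move, top Z: go to q_4, push BZ → (q_4, ab, BZ)
  read a, top B: go to q_0, push XB → (q_0, b, XBZ)
No transition applies at (q_0, b, XBZ); input not fully consumed.

Reject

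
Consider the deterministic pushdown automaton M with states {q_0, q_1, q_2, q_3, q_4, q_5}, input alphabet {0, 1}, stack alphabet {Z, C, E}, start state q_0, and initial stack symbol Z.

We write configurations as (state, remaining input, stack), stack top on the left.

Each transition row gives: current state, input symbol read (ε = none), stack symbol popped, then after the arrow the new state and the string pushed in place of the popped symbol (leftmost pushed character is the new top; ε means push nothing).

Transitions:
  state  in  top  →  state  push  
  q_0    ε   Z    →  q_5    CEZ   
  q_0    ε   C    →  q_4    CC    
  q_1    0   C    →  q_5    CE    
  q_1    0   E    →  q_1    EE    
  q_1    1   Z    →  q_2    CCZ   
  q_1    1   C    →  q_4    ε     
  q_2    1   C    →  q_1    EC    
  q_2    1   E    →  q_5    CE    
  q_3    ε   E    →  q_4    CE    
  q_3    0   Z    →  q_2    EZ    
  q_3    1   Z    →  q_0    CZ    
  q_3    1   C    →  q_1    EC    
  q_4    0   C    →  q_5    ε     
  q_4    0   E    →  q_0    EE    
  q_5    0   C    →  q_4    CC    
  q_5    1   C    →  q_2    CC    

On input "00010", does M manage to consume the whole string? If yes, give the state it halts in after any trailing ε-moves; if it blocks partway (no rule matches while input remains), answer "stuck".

(q_0, 00010, Z)
  ε-move, top Z: go to q_5, push CEZ → (q_5, 00010, CEZ)
  read 0, top C: go to q_4, push CC → (q_4, 0010, CCEZ)
  read 0, top C: go to q_5, push ε → (q_5, 010, CEZ)
  read 0, top C: go to q_4, push CC → (q_4, 10, CCEZ)
No transition for (q_4, 1, top C); M blocks with input 10 remaining.

stuck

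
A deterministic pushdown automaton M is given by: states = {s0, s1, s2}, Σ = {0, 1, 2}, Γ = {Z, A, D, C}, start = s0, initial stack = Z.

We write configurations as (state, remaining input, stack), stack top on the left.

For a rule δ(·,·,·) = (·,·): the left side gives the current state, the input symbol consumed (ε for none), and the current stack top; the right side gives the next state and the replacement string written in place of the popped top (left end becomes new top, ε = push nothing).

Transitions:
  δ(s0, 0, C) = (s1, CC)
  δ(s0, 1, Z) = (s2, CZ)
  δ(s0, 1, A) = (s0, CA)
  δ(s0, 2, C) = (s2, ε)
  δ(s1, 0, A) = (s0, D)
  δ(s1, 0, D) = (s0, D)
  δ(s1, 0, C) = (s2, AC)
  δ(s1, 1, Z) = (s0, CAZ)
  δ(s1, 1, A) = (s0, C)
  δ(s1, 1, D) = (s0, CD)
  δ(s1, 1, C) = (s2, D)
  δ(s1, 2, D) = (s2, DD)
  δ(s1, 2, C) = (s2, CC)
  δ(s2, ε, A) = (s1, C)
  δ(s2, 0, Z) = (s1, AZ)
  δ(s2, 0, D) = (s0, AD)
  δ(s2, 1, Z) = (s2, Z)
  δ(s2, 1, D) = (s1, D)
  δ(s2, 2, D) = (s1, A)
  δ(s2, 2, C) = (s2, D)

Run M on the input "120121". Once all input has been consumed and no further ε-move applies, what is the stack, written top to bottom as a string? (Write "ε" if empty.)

DDZ

(s0, 120121, Z)
  read 1, top Z: go to s2, push CZ → (s2, 20121, CZ)
  read 2, top C: go to s2, push D → (s2, 0121, DZ)
  read 0, top D: go to s0, push AD → (s0, 121, ADZ)
  read 1, top A: go to s0, push CA → (s0, 21, CADZ)
  read 2, top C: go to s2, push ε → (s2, 1, ADZ)
  ε-move, top A: go to s1, push C → (s1, 1, CDZ)
  read 1, top C: go to s2, push D → (s2, ε, DDZ)
All input consumed in state s2 with stack DDZ.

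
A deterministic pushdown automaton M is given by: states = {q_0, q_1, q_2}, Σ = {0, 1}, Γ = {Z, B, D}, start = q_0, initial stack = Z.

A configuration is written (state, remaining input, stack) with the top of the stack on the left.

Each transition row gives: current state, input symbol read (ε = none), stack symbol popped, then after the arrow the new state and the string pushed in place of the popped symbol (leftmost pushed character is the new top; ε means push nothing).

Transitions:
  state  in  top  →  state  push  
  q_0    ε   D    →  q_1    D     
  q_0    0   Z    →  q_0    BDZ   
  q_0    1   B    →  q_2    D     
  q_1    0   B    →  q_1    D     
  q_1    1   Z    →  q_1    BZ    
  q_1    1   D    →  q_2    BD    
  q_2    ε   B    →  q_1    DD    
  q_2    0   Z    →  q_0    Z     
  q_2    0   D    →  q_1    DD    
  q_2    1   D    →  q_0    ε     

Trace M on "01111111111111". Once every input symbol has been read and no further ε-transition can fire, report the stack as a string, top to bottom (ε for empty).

DDDDDDDDDDDDDDDDDDDDDDDZ

(q_0, 01111111111111, Z) ⊢ (q_0, 1111111111111, BDZ) ⊢ (q_2, 111111111111, DDZ) ⊢ (q_0, 11111111111, DZ) ⊢ (q_1, 11111111111, DZ) ⊢ (q_2, 1111111111, BDZ) ⊢ (q_1, 1111111111, DDDZ) ⊢ (q_2, 111111111, BDDDZ) ⊢ (q_1, 111111111, DDDDDZ) ⊢ (q_2, 11111111, BDDDDDZ) ⊢ (q_1, 11111111, DDDDDDDZ) ⊢ (q_2, 1111111, BDDDDDDDZ) ⊢ (q_1, 1111111, DDDDDDDDDZ) ⊢ (q_2, 111111, BDDDDDDDDDZ) ⊢ (q_1, 111111, DDDDDDDDDDDZ) ⊢ (q_2, 11111, BDDDDDDDDDDDZ) ⊢ (q_1, 11111, DDDDDDDDDDDDDZ) ⊢ (q_2, 1111, BDDDDDDDDDDDDDZ) ⊢ (q_1, 1111, DDDDDDDDDDDDDDDZ) ⊢ (q_2, 111, BDDDDDDDDDDDDDDDZ) ⊢ (q_1, 111, DDDDDDDDDDDDDDDDDZ) ⊢ (q_2, 11, BDDDDDDDDDDDDDDDDDZ) ⊢ (q_1, 11, DDDDDDDDDDDDDDDDDDDZ) ⊢ (q_2, 1, BDDDDDDDDDDDDDDDDDDDZ) ⊢ (q_1, 1, DDDDDDDDDDDDDDDDDDDDDZ) ⊢ (q_2, ε, BDDDDDDDDDDDDDDDDDDDDDZ) ⊢ (q_1, ε, DDDDDDDDDDDDDDDDDDDDDDDZ)
All input consumed in state q_1 with stack DDDDDDDDDDDDDDDDDDDDDDDZ.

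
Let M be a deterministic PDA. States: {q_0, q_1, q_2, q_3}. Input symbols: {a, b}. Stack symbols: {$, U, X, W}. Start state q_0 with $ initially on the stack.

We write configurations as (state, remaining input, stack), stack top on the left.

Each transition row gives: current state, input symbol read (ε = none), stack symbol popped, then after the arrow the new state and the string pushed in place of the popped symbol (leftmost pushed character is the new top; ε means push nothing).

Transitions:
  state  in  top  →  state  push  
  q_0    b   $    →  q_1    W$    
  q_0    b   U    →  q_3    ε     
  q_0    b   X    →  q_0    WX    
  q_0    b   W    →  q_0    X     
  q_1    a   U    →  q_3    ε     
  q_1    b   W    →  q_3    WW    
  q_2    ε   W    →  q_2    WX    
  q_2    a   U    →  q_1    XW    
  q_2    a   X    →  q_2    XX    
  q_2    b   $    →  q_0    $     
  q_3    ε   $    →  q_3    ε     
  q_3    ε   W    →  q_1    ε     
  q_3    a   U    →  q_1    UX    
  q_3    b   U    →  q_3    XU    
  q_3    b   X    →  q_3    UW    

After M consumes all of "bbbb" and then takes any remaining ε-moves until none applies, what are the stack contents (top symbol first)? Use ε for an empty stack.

(q_0, bbbb, $)
  read b, top $: go to q_1, push W$ → (q_1, bbb, W$)
  read b, top W: go to q_3, push WW → (q_3, bb, WW$)
  ε-move, top W: go to q_1, push ε → (q_1, bb, W$)
  read b, top W: go to q_3, push WW → (q_3, b, WW$)
  ε-move, top W: go to q_1, push ε → (q_1, b, W$)
  read b, top W: go to q_3, push WW → (q_3, ε, WW$)
  ε-move, top W: go to q_1, push ε → (q_1, ε, W$)
All input consumed in state q_1 with stack W$.

W$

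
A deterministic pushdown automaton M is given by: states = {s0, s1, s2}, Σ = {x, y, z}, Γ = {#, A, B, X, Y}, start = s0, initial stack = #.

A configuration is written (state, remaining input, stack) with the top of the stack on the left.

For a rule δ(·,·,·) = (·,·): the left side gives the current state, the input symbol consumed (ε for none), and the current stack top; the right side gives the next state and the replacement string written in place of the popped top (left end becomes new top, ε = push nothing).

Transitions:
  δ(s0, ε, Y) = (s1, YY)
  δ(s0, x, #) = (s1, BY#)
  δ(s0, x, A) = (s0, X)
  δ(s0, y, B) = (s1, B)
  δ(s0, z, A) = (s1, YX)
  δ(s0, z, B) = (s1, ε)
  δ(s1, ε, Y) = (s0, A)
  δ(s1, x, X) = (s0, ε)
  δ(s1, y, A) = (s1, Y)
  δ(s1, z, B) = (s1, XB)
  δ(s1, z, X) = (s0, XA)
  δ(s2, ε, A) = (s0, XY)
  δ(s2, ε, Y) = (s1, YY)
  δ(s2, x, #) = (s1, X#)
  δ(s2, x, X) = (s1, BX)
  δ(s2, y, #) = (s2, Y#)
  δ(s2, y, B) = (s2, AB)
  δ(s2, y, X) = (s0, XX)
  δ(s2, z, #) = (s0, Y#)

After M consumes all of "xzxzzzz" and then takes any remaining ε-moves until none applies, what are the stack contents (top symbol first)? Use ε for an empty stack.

AXXX#

(s0, xzxzzzz, #)
  read x, top #: go to s1, push BY# → (s1, zxzzzz, BY#)
  read z, top B: go to s1, push XB → (s1, xzzzz, XBY#)
  read x, top X: go to s0, push ε → (s0, zzzz, BY#)
  read z, top B: go to s1, push ε → (s1, zzz, Y#)
  ε-move, top Y: go to s0, push A → (s0, zzz, A#)
  read z, top A: go to s1, push YX → (s1, zz, YX#)
  ε-move, top Y: go to s0, push A → (s0, zz, AX#)
  read z, top A: go to s1, push YX → (s1, z, YXX#)
  ε-move, top Y: go to s0, push A → (s0, z, AXX#)
  read z, top A: go to s1, push YX → (s1, ε, YXXX#)
  ε-move, top Y: go to s0, push A → (s0, ε, AXXX#)
All input consumed in state s0 with stack AXXX#.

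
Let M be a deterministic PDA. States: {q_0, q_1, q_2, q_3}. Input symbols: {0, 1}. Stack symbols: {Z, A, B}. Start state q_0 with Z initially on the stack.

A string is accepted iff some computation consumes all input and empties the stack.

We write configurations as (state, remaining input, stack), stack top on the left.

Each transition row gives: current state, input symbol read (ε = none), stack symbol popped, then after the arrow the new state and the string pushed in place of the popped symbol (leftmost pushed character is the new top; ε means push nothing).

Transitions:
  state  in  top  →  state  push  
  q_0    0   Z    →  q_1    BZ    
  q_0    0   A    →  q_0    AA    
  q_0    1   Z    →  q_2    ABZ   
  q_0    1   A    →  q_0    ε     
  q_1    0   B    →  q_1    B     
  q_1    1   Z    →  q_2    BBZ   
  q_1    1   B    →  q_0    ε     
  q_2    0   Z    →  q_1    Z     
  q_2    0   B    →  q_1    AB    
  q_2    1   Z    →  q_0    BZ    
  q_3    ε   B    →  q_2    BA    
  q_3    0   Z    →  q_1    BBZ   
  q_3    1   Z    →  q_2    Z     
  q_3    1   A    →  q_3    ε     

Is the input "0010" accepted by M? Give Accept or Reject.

Reject

(q_0, 0010, Z)
  read 0, top Z: go to q_1, push BZ → (q_1, 010, BZ)
  read 0, top B: go to q_1, push B → (q_1, 10, BZ)
  read 1, top B: go to q_0, push ε → (q_0, 0, Z)
  read 0, top Z: go to q_1, push BZ → (q_1, ε, BZ)
All input consumed; stack is BZ, not empty, and no further ε-move applies.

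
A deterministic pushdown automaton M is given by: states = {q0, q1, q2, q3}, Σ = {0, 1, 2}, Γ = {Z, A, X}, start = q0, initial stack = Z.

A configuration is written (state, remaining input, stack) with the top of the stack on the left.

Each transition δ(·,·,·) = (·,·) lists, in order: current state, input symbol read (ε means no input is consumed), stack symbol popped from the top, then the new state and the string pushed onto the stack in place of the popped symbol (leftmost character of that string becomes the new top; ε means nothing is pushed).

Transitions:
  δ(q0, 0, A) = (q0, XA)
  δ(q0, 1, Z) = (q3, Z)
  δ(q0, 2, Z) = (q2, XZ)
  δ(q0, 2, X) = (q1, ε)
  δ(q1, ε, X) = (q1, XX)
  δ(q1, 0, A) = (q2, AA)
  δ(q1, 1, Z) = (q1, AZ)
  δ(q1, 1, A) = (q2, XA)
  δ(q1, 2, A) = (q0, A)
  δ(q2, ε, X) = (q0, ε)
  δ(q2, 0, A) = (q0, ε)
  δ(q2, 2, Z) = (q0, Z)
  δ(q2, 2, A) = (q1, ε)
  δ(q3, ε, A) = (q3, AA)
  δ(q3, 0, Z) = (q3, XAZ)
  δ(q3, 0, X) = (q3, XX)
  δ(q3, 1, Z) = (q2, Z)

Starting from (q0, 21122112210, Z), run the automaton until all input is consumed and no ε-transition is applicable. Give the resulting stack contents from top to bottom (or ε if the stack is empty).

XAZ

(q0, 21122112210, Z)
  read 2, top Z: go to q2, push XZ → (q2, 1122112210, XZ)
  ε-move, top X: go to q0, push ε → (q0, 1122112210, Z)
  read 1, top Z: go to q3, push Z → (q3, 122112210, Z)
  read 1, top Z: go to q2, push Z → (q2, 22112210, Z)
  read 2, top Z: go to q0, push Z → (q0, 2112210, Z)
  read 2, top Z: go to q2, push XZ → (q2, 112210, XZ)
  ε-move, top X: go to q0, push ε → (q0, 112210, Z)
  read 1, top Z: go to q3, push Z → (q3, 12210, Z)
  read 1, top Z: go to q2, push Z → (q2, 2210, Z)
  read 2, top Z: go to q0, push Z → (q0, 210, Z)
  read 2, top Z: go to q2, push XZ → (q2, 10, XZ)
  ε-move, top X: go to q0, push ε → (q0, 10, Z)
  read 1, top Z: go to q3, push Z → (q3, 0, Z)
  read 0, top Z: go to q3, push XAZ → (q3, ε, XAZ)
All input consumed in state q3 with stack XAZ.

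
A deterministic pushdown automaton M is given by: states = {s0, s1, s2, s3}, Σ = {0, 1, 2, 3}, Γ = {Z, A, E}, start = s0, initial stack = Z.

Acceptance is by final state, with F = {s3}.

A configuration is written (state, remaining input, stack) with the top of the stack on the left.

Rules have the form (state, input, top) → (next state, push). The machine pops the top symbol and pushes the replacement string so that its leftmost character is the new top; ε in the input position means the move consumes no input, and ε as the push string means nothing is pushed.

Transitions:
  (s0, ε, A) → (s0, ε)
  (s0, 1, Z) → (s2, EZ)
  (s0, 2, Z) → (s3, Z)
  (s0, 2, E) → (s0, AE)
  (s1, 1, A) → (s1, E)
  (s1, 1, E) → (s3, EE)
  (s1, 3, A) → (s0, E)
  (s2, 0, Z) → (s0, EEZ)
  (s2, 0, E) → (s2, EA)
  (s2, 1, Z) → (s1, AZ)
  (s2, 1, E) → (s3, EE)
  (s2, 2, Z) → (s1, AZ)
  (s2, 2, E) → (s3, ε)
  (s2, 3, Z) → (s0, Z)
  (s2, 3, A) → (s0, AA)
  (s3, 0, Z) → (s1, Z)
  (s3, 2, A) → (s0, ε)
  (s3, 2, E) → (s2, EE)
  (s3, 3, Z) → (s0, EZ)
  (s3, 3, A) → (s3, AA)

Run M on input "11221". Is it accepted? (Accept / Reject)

(s0, 11221, Z)
  read 1, top Z: go to s2, push EZ → (s2, 1221, EZ)
  read 1, top E: go to s3, push EE → (s3, 221, EEZ)
  read 2, top E: go to s2, push EE → (s2, 21, EEEZ)
  read 2, top E: go to s3, push ε → (s3, 1, EEZ)
No transition applies at (s3, 1, EEZ); input not fully consumed.

Reject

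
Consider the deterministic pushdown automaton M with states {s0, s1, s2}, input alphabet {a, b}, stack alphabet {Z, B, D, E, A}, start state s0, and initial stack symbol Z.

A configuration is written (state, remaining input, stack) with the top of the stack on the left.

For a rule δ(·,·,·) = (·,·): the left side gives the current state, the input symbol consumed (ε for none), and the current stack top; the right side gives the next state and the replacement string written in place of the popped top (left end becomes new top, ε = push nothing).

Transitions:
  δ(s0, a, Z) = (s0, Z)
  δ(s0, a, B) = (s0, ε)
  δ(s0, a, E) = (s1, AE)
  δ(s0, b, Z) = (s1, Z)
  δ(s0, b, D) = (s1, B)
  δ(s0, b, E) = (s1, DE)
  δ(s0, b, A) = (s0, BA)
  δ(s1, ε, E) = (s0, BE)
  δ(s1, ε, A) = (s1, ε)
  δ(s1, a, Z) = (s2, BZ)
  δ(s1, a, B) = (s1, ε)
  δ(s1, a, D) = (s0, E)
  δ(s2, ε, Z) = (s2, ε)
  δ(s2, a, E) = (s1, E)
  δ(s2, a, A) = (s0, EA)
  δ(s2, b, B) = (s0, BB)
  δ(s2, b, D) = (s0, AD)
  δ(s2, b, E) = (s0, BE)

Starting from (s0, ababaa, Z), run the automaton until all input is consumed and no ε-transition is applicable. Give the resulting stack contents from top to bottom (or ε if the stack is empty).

(s0, ababaa, Z)
  read a, top Z: go to s0, push Z → (s0, babaa, Z)
  read b, top Z: go to s1, push Z → (s1, abaa, Z)
  read a, top Z: go to s2, push BZ → (s2, baa, BZ)
  read b, top B: go to s0, push BB → (s0, aa, BBZ)
  read a, top B: go to s0, push ε → (s0, a, BZ)
  read a, top B: go to s0, push ε → (s0, ε, Z)
All input consumed in state s0 with stack Z.

Z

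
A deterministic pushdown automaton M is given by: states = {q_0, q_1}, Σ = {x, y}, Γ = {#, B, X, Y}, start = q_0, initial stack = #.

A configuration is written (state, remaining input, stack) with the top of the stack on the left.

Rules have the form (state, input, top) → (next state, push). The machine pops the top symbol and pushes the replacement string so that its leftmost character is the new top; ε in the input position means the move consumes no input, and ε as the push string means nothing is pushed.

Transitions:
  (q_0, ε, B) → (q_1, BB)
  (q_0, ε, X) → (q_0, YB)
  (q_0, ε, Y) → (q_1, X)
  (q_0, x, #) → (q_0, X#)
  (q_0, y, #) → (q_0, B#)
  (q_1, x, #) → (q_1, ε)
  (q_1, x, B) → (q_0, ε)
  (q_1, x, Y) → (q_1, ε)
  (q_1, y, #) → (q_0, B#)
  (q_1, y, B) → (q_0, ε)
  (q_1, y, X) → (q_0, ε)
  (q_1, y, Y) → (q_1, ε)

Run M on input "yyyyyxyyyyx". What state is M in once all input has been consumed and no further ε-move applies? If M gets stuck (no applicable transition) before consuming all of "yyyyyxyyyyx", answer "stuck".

q_1

(q_0, yyyyyxyyyyx, #) ⊢ (q_0, yyyyxyyyyx, B#) ⊢ (q_1, yyyyxyyyyx, BB#) ⊢ (q_0, yyyxyyyyx, B#) ⊢ (q_1, yyyxyyyyx, BB#) ⊢ (q_0, yyxyyyyx, B#) ⊢ (q_1, yyxyyyyx, BB#) ⊢ (q_0, yxyyyyx, B#) ⊢ (q_1, yxyyyyx, BB#) ⊢ (q_0, xyyyyx, B#) ⊢ (q_1, xyyyyx, BB#) ⊢ (q_0, yyyyx, B#) ⊢ (q_1, yyyyx, BB#) ⊢ (q_0, yyyx, B#) ⊢ (q_1, yyyx, BB#) ⊢ (q_0, yyx, B#) ⊢ (q_1, yyx, BB#) ⊢ (q_0, yx, B#) ⊢ (q_1, yx, BB#) ⊢ (q_0, x, B#) ⊢ (q_1, x, BB#) ⊢ (q_0, ε, B#) ⊢ (q_1, ε, BB#)
All input consumed; M is in state q_1.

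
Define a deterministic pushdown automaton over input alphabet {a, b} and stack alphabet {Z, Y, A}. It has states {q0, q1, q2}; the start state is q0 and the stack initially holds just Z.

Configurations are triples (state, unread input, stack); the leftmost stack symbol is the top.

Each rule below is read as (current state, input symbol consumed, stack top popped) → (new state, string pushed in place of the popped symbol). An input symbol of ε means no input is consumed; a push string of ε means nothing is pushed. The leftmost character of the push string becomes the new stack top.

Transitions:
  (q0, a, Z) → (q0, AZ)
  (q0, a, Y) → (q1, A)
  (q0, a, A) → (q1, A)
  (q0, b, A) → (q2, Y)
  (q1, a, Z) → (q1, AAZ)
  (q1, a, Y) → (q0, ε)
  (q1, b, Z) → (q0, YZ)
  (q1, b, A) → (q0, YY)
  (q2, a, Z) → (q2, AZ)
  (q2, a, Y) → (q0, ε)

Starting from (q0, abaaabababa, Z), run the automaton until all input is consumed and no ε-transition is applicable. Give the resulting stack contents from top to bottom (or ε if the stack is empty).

(q0, abaaabababa, Z)
  read a, top Z: go to q0, push AZ → (q0, baaabababa, AZ)
  read b, top A: go to q2, push Y → (q2, aaabababa, YZ)
  read a, top Y: go to q0, push ε → (q0, aabababa, Z)
  read a, top Z: go to q0, push AZ → (q0, abababa, AZ)
  read a, top A: go to q1, push A → (q1, bababa, AZ)
  read b, top A: go to q0, push YY → (q0, ababa, YYZ)
  read a, top Y: go to q1, push A → (q1, baba, AYZ)
  read b, top A: go to q0, push YY → (q0, aba, YYYZ)
  read a, top Y: go to q1, push A → (q1, ba, AYYZ)
  read b, top A: go to q0, push YY → (q0, a, YYYYZ)
  read a, top Y: go to q1, push A → (q1, ε, AYYYZ)
All input consumed in state q1 with stack AYYYZ.

AYYYZ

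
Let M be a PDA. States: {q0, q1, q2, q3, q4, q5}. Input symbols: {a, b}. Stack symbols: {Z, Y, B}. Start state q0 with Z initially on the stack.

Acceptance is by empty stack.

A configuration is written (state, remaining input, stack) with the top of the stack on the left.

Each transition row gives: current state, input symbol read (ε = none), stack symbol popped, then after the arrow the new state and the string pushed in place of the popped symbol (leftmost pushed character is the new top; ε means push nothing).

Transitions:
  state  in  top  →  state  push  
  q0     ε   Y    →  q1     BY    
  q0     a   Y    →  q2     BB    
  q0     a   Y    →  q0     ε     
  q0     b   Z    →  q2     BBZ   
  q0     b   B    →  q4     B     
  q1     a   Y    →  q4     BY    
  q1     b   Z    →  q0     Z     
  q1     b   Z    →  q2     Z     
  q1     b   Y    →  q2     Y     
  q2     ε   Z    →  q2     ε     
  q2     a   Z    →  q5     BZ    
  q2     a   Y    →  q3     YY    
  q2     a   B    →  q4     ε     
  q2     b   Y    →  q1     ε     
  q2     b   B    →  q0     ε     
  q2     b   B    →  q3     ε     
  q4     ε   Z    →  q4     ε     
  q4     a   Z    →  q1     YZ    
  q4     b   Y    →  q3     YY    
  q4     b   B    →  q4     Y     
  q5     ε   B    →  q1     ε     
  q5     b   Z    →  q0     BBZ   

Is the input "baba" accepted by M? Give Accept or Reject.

No computation consumes all input and empties the stack.

Reject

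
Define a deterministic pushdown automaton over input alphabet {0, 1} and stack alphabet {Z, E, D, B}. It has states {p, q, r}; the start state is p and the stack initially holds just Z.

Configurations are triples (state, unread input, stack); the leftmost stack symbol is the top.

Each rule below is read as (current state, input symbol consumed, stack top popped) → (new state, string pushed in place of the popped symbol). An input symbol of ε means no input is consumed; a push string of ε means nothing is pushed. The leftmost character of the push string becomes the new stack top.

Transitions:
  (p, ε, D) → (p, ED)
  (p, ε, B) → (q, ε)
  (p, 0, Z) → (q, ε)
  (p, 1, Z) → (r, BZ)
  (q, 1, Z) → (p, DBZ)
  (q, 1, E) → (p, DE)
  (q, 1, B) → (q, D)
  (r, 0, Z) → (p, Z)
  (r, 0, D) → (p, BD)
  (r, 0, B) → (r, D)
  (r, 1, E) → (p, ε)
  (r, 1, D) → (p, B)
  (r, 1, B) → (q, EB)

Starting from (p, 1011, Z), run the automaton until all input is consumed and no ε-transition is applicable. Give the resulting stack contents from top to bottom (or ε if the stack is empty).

EDBZ

(p, 1011, Z)
  read 1, top Z: go to r, push BZ → (r, 011, BZ)
  read 0, top B: go to r, push D → (r, 11, DZ)
  read 1, top D: go to p, push B → (p, 1, BZ)
  ε-move, top B: go to q, push ε → (q, 1, Z)
  read 1, top Z: go to p, push DBZ → (p, ε, DBZ)
  ε-move, top D: go to p, push ED → (p, ε, EDBZ)
All input consumed in state p with stack EDBZ.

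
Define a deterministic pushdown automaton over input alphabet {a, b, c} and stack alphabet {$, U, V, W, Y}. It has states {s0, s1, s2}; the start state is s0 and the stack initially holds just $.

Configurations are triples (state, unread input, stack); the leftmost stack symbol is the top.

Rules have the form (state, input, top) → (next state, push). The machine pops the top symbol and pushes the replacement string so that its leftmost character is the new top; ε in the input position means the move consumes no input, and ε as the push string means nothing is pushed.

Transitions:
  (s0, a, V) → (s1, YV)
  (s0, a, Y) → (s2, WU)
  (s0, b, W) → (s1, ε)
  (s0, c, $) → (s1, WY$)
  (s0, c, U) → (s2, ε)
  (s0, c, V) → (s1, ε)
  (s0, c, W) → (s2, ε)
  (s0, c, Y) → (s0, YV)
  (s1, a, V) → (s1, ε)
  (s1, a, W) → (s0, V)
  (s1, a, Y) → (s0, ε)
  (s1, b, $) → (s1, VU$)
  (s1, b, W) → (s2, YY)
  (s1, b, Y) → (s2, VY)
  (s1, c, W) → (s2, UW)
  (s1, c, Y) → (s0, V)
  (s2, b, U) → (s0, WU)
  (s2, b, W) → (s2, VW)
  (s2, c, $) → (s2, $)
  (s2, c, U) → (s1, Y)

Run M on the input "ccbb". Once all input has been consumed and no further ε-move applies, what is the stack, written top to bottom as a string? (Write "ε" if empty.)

UWY$

(s0, ccbb, $)
  read c, top $: go to s1, push WY$ → (s1, cbb, WY$)
  read c, top W: go to s2, push UW → (s2, bb, UWY$)
  read b, top U: go to s0, push WU → (s0, b, WUWY$)
  read b, top W: go to s1, push ε → (s1, ε, UWY$)
All input consumed in state s1 with stack UWY$.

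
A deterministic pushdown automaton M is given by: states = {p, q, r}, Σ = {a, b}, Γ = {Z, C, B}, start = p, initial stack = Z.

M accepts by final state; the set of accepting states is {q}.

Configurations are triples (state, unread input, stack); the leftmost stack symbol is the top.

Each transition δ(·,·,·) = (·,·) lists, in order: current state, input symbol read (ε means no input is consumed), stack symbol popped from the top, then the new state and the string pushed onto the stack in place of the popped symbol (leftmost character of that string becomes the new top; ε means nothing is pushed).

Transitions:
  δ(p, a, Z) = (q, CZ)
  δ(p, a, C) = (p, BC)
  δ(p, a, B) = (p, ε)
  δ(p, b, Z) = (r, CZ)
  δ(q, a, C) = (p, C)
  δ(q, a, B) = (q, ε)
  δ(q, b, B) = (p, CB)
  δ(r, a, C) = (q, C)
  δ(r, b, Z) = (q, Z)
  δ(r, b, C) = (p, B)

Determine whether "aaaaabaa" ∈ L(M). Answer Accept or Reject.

(p, aaaaabaa, Z)
  read a, top Z: go to q, push CZ → (q, aaaabaa, CZ)
  read a, top C: go to p, push C → (p, aaabaa, CZ)
  read a, top C: go to p, push BC → (p, aabaa, BCZ)
  read a, top B: go to p, push ε → (p, abaa, CZ)
  read a, top C: go to p, push BC → (p, baa, BCZ)
No transition applies at (p, baa, BCZ); input not fully consumed.

Reject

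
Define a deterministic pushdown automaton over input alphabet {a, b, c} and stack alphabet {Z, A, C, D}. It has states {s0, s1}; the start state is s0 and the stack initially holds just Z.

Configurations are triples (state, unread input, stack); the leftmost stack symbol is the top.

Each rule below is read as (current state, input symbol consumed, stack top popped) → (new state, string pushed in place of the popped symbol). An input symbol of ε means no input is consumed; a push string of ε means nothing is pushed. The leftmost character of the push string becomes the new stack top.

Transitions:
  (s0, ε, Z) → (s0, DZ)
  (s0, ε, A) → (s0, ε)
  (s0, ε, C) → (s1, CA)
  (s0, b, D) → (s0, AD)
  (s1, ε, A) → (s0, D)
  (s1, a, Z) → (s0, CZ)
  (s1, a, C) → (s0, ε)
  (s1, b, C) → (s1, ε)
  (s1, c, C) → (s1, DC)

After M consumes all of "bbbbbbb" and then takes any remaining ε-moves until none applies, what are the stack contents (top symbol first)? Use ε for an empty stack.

DZ

(s0, bbbbbbb, Z)
  ε-move, top Z: go to s0, push DZ → (s0, bbbbbbb, DZ)
  read b, top D: go to s0, push AD → (s0, bbbbbb, ADZ)
  ε-move, top A: go to s0, push ε → (s0, bbbbbb, DZ)
  read b, top D: go to s0, push AD → (s0, bbbbb, ADZ)
  ε-move, top A: go to s0, push ε → (s0, bbbbb, DZ)
  read b, top D: go to s0, push AD → (s0, bbbb, ADZ)
  ε-move, top A: go to s0, push ε → (s0, bbbb, DZ)
  read b, top D: go to s0, push AD → (s0, bbb, ADZ)
  ε-move, top A: go to s0, push ε → (s0, bbb, DZ)
  read b, top D: go to s0, push AD → (s0, bb, ADZ)
  ε-move, top A: go to s0, push ε → (s0, bb, DZ)
  read b, top D: go to s0, push AD → (s0, b, ADZ)
  ε-move, top A: go to s0, push ε → (s0, b, DZ)
  read b, top D: go to s0, push AD → (s0, ε, ADZ)
  ε-move, top A: go to s0, push ε → (s0, ε, DZ)
All input consumed in state s0 with stack DZ.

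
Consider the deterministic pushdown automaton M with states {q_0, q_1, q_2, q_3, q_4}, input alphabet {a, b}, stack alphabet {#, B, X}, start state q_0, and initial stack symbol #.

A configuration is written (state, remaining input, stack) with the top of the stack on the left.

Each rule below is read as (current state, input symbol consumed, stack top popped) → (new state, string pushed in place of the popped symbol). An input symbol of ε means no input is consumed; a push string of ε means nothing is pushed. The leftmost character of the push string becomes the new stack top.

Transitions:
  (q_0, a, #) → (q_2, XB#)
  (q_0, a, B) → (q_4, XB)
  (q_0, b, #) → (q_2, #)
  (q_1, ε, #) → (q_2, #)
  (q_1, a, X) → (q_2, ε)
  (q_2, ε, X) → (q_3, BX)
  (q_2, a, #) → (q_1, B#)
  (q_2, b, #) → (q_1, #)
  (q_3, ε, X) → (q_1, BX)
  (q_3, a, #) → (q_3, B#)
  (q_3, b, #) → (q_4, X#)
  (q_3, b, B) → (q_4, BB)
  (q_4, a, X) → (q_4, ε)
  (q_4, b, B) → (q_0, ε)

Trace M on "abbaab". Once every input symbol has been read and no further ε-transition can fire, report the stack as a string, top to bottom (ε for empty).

XB#

(q_0, abbaab, #) ⊢ (q_2, bbaab, XB#) ⊢ (q_3, bbaab, BXB#) ⊢ (q_4, baab, BBXB#) ⊢ (q_0, aab, BXB#) ⊢ (q_4, ab, XBXB#) ⊢ (q_4, b, BXB#) ⊢ (q_0, ε, XB#)
All input consumed in state q_0 with stack XB#.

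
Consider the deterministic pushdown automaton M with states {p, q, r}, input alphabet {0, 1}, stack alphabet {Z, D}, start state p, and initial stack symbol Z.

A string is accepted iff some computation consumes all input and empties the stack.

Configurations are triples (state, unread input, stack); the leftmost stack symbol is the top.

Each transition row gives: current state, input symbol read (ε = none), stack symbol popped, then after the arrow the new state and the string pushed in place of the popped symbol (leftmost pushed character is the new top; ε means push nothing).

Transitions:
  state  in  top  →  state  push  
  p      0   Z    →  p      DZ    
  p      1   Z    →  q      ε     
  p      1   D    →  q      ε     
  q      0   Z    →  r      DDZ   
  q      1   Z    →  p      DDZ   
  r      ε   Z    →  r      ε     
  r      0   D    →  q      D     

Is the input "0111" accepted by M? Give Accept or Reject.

Reject

(p, 0111, Z) ⊢ (p, 111, DZ) ⊢ (q, 11, Z) ⊢ (p, 1, DDZ) ⊢ (q, ε, DZ)
All input consumed; stack is DZ, not empty, and no further ε-move applies.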